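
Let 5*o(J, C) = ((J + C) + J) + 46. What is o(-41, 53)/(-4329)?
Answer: -17/21645 ≈ -0.00078540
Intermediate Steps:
o(J, C) = 46/5 + C/5 + 2*J/5 (o(J, C) = (((J + C) + J) + 46)/5 = (((C + J) + J) + 46)/5 = ((C + 2*J) + 46)/5 = (46 + C + 2*J)/5 = 46/5 + C/5 + 2*J/5)
o(-41, 53)/(-4329) = (46/5 + (1/5)*53 + (2/5)*(-41))/(-4329) = (46/5 + 53/5 - 82/5)*(-1/4329) = (17/5)*(-1/4329) = -17/21645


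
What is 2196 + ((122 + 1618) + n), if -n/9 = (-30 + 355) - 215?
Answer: 2946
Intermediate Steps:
n = -990 (n = -9*((-30 + 355) - 215) = -9*(325 - 215) = -9*110 = -990)
2196 + ((122 + 1618) + n) = 2196 + ((122 + 1618) - 990) = 2196 + (1740 - 990) = 2196 + 750 = 2946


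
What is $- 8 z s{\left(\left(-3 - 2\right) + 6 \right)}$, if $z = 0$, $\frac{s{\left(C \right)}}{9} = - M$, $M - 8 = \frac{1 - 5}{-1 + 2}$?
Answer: $0$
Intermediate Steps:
$M = 4$ ($M = 8 + \frac{1 - 5}{-1 + 2} = 8 - \frac{4}{1} = 8 - 4 = 4$)
$s{\left(C \right)} = -36$ ($s{\left(C \right)} = 9 \left(\left(-1\right) 4\right) = 9 \left(-4\right) = -36$)
$- 8 z s{\left(\left(-3 - 2\right) + 6 \right)} = \left(-8\right) 0 \left(-36\right) = 0 \left(-36\right) = 0$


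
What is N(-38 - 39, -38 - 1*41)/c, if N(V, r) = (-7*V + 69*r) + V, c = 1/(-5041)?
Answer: 25149549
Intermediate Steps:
c = -1/5041 ≈ -0.00019837
N(V, r) = -6*V + 69*r
N(-38 - 39, -38 - 1*41)/c = (-6*(-38 - 39) + 69*(-38 - 1*41))/(-1/5041) = (-6*(-77) + 69*(-38 - 41))*(-5041) = (462 + 69*(-79))*(-5041) = (462 - 5451)*(-5041) = -4989*(-5041) = 25149549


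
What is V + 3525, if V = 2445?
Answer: 5970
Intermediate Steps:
V + 3525 = 2445 + 3525 = 5970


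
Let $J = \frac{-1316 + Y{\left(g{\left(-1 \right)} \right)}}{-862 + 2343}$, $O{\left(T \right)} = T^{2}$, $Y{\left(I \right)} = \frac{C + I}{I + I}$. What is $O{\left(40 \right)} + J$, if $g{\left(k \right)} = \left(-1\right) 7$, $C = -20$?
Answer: $\frac{33156003}{20734} \approx 1599.1$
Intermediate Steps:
$g{\left(k \right)} = -7$
$Y{\left(I \right)} = \frac{-20 + I}{2 I}$ ($Y{\left(I \right)} = \frac{-20 + I}{I + I} = \frac{-20 + I}{2 I}$)
$J = - \frac{18397}{20734}$ ($J = \frac{-1316 + \frac{-20 - 7}{2 \left(-7\right)}}{-862 + 2343} = \frac{-1316 + \frac{1}{2} \left(- \frac{1}{7}\right) \left(-27\right)}{1481} = \left(-1316 + \frac{27}{14}\right) \frac{1}{1481} = \left(- \frac{18397}{14}\right) \frac{1}{1481} = - \frac{18397}{20734} \approx -0.88729$)
$O{\left(40 \right)} + J = 40^{2} - \frac{18397}{20734} = 1600 - \frac{18397}{20734} = \frac{33156003}{20734}$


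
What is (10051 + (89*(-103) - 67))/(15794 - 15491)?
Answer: 817/303 ≈ 2.6964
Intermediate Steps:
(10051 + (89*(-103) - 67))/(15794 - 15491) = (10051 + (-9167 - 67))/303 = (10051 - 9234)*(1/303) = 817*(1/303) = 817/303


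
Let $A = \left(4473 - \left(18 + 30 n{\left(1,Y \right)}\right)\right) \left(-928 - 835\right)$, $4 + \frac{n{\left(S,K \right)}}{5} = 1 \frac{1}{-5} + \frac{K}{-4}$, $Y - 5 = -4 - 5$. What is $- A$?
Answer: $8700405$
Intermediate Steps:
$Y = -4$ ($Y = 5 - 9 = -4$)
$n{\left(S,K \right)} = -21 - \frac{5 K}{4}$ ($n{\left(S,K \right)} = -20 + 5 \left(1 \frac{1}{-5} + \frac{K}{-4}\right) = -20 + 5 \left(1 \left(- \frac{1}{5}\right) + K \left(- \frac{1}{4}\right)\right) = -20 + 5 \left(- \frac{1}{5} - \frac{K}{4}\right) = -20 - \left(1 + \frac{5 K}{4}\right) = -21 - \frac{5 K}{4}$)
$A = -8700405$ ($A = \left(4473 - \left(18 + 30 \left(-21 - -5\right)\right)\right) \left(-928 - 835\right) = \left(4473 - \left(18 + 30 \left(-21 + 5\right)\right)\right) \left(-1763\right) = \left(4473 - -462\right) \left(-1763\right) = \left(4473 + \left(-18 + 480\right)\right) \left(-1763\right) = \left(4473 + 462\right) \left(-1763\right) = 4935 \left(-1763\right) = -8700405$)
$- A = \left(-1\right) \left(-8700405\right) = 8700405$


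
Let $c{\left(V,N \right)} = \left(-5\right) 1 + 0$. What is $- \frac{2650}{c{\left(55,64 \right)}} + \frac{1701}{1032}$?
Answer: $\frac{182887}{344} \approx 531.65$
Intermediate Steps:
$c{\left(V,N \right)} = -5$ ($c{\left(V,N \right)} = -5 + 0 = -5$)
$- \frac{2650}{c{\left(55,64 \right)}} + \frac{1701}{1032} = - \frac{2650}{-5} + \frac{1701}{1032} = \left(-2650\right) \left(- \frac{1}{5}\right) + 1701 \cdot \frac{1}{1032} = 530 + \frac{567}{344} = \frac{182887}{344}$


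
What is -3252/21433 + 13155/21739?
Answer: 211255887/465931987 ≈ 0.45340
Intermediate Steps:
-3252/21433 + 13155/21739 = 211255887/465931987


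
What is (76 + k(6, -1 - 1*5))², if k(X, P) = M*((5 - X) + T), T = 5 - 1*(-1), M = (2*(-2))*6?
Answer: 1936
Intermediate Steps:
M = -24 (M = -4*6 = -24)
T = 6 (T = 5 + 1 = 6)
k(X, P) = -264 + 24*X (k(X, P) = -24*((5 - X) + 6) = -24*(11 - X) = -264 + 24*X)
(76 + k(6, -1 - 1*5))² = (76 + (-264 + 24*6))² = (76 + (-264 + 144))² = (76 - 120)² = (-44)² = 1936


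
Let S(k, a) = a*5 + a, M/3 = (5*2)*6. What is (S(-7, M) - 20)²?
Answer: 1123600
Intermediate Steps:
M = 180 (M = 3*((5*2)*6) = 3*(10*6) = 3*60 = 180)
S(k, a) = 6*a (S(k, a) = 5*a + a = 6*a)
(S(-7, M) - 20)² = (6*180 - 20)² = (1080 - 20)² = 1060² = 1123600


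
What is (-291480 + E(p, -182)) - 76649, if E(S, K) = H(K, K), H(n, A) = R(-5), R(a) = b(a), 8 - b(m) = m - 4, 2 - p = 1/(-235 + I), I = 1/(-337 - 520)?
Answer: -368112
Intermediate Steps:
I = -1/857 (I = 1/(-857) = -1/857 ≈ -0.0011669)
p = 403649/201396 (p = 2 - 1/(-235 - 1/857) = 2 - 1/(-201396/857) = 2 - 1*(-857/201396) = 2 + 857/201396 = 403649/201396 ≈ 2.0043)
b(m) = 12 - m (b(m) = 8 - (m - 4) = 8 - (-4 + m) = 8 + (4 - m) = 12 - m)
R(a) = 12 - a
H(n, A) = 17 (H(n, A) = 12 - 1*(-5) = 12 + 5 = 17)
E(S, K) = 17
(-291480 + E(p, -182)) - 76649 = (-291480 + 17) - 76649 = -291463 - 76649 = -368112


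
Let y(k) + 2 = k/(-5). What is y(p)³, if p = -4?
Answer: -216/125 ≈ -1.7280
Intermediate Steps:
y(k) = -2 - k/5 (y(k) = -2 + k/(-5) = -2 + k*(-⅕) = -2 - k/5)
y(p)³ = (-2 - ⅕*(-4))³ = (-2 + ⅘)³ = (-6/5)³ = -216/125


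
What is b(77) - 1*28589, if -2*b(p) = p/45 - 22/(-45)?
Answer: -285901/10 ≈ -28590.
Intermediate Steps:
b(p) = -11/45 - p/90 (b(p) = -(p/45 - 22/(-45))/2 = -(p*(1/45) - 22*(-1/45))/2 = -(p/45 + 22/45)/2 = -(22/45 + p/45)/2 = -11/45 - p/90)
b(77) - 1*28589 = (-11/45 - 1/90*77) - 1*28589 = (-11/45 - 77/90) - 28589 = -11/10 - 28589 = -285901/10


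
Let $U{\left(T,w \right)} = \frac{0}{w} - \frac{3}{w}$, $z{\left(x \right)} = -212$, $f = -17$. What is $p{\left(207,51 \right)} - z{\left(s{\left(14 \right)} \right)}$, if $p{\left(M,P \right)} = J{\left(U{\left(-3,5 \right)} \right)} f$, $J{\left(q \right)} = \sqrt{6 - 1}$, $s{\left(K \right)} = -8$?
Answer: $212 - 17 \sqrt{5} \approx 173.99$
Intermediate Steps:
$U{\left(T,w \right)} = - \frac{3}{w}$ ($U{\left(T,w \right)} = 0 - \frac{3}{w} = - \frac{3}{w}$)
$J{\left(q \right)} = \sqrt{5}$
$p{\left(M,P \right)} = - 17 \sqrt{5}$ ($p{\left(M,P \right)} = \sqrt{5} \left(-17\right) = - 17 \sqrt{5}$)
$p{\left(207,51 \right)} - z{\left(s{\left(14 \right)} \right)} = - 17 \sqrt{5} - -212 = - 17 \sqrt{5} + 212 = 212 - 17 \sqrt{5}$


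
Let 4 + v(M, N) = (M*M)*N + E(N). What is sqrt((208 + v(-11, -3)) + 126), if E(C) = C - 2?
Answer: I*sqrt(38) ≈ 6.1644*I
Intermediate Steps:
E(C) = -2 + C
v(M, N) = -6 + N + N*M**2 (v(M, N) = -4 + ((M*M)*N + (-2 + N)) = -4 + (M**2*N + (-2 + N)) = -4 + (N*M**2 + (-2 + N)) = -4 + (-2 + N + N*M**2) = -6 + N + N*M**2)
sqrt((208 + v(-11, -3)) + 126) = sqrt((208 + (-6 - 3 - 3*(-11)**2)) + 126) = sqrt((208 + (-6 - 3 - 3*121)) + 126) = sqrt((208 + (-6 - 3 - 363)) + 126) = sqrt((208 - 372) + 126) = sqrt(-164 + 126) = sqrt(-38) = I*sqrt(38)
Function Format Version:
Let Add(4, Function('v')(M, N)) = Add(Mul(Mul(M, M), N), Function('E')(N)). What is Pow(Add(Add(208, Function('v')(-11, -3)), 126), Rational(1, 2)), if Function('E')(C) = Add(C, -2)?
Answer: Mul(I, Pow(38, Rational(1, 2))) ≈ Mul(6.1644, I)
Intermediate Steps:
Function('E')(C) = Add(-2, C)
Function('v')(M, N) = Add(-6, N, Mul(N, Pow(M, 2))) (Function('v')(M, N) = Add(-4, Add(Mul(Mul(M, M), N), Add(-2, N))) = Add(-4, Add(Mul(Pow(M, 2), N), Add(-2, N))) = Add(-4, Add(Mul(N, Pow(M, 2)), Add(-2, N))) = Add(-4, Add(-2, N, Mul(N, Pow(M, 2)))) = Add(-6, N, Mul(N, Pow(M, 2))))
Pow(Add(Add(208, Function('v')(-11, -3)), 126), Rational(1, 2)) = Pow(Add(Add(208, Add(-6, -3, Mul(-3, Pow(-11, 2)))), 126), Rational(1, 2)) = Pow(Add(Add(208, Add(-6, -3, Mul(-3, 121))), 126), Rational(1, 2)) = Pow(Add(Add(208, Add(-6, -3, -363)), 126), Rational(1, 2)) = Pow(Add(Add(208, -372), 126), Rational(1, 2)) = Pow(Add(-164, 126), Rational(1, 2)) = Pow(-38, Rational(1, 2)) = Mul(I, Pow(38, Rational(1, 2)))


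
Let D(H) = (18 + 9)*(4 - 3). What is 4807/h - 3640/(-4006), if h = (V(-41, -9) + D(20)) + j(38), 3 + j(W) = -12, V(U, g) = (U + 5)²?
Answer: 12008981/2619924 ≈ 4.5837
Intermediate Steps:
D(H) = 27 (D(H) = 27*1 = 27)
V(U, g) = (5 + U)²
j(W) = -15 (j(W) = -3 - 12 = -15)
h = 1308 (h = ((5 - 41)² + 27) - 15 = ((-36)² + 27) - 15 = (1296 + 27) - 15 = 1323 - 15 = 1308)
4807/h - 3640/(-4006) = 4807/1308 - 3640/(-4006) = 4807*(1/1308) - 3640*(-1/4006) = 4807/1308 + 1820/2003 = 12008981/2619924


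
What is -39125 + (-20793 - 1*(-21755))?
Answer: -38163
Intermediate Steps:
-39125 + (-20793 - 1*(-21755)) = -39125 + (-20793 + 21755) = -39125 + 962 = -38163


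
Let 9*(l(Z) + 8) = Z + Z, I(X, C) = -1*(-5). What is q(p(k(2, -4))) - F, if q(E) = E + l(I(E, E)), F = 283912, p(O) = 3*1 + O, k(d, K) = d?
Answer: -2555225/9 ≈ -2.8391e+5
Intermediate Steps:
I(X, C) = 5
l(Z) = -8 + 2*Z/9 (l(Z) = -8 + (Z + Z)/9 = -8 + (2*Z)/9 = -8 + 2*Z/9)
p(O) = 3 + O
q(E) = -62/9 + E (q(E) = E + (-8 + (2/9)*5) = E + (-8 + 10/9) = E - 62/9 = -62/9 + E)
q(p(k(2, -4))) - F = (-62/9 + (3 + 2)) - 1*283912 = (-62/9 + 5) - 283912 = -17/9 - 283912 = -2555225/9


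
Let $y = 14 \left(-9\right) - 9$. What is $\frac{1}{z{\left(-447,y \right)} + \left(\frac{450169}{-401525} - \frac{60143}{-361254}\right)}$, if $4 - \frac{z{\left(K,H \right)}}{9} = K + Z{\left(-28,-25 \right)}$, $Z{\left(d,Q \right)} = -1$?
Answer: $\frac{145052512350}{589935143805949} \approx 0.00024588$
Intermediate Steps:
$y = -135$ ($y = -126 - 9 = -135$)
$z{\left(K,H \right)} = 45 - 9 K$ ($z{\left(K,H \right)} = 36 - 9 \left(K - 1\right) = 36 - 9 \left(-1 + K\right) = 36 - \left(-9 + 9 K\right) = 45 - 9 K$)
$\frac{1}{z{\left(-447,y \right)} + \left(\frac{450169}{-401525} - \frac{60143}{-361254}\right)} = \frac{1}{\left(45 - -4023\right) + \left(\frac{450169}{-401525} - \frac{60143}{-361254}\right)} = \frac{1}{\left(45 + 4023\right) + \left(450169 \left(- \frac{1}{401525}\right) - - \frac{60143}{361254}\right)} = \frac{1}{4068 + \left(- \frac{450169}{401525} + \frac{60143}{361254}\right)} = \frac{1}{4068 - \frac{138476433851}{145052512350}} = \frac{1}{\frac{589935143805949}{145052512350}} = \frac{145052512350}{589935143805949}$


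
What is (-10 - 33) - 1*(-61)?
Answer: 18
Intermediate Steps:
(-10 - 33) - 1*(-61) = -43 + 61 = 18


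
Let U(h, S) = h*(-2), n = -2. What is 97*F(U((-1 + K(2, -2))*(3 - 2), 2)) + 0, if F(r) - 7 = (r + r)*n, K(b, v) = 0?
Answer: -97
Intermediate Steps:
U(h, S) = -2*h
F(r) = 7 - 4*r (F(r) = 7 + (r + r)*(-2) = 7 + (2*r)*(-2) = 7 - 4*r)
97*F(U((-1 + K(2, -2))*(3 - 2), 2)) + 0 = 97*(7 - (-8)*(-1 + 0)*(3 - 2)) + 0 = 97*(7 - (-8)*(-1*1)) + 0 = 97*(7 - (-8)*(-1)) + 0 = 97*(7 - 4*2) + 0 = 97*(7 - 8) + 0 = 97*(-1) + 0 = -97 + 0 = -97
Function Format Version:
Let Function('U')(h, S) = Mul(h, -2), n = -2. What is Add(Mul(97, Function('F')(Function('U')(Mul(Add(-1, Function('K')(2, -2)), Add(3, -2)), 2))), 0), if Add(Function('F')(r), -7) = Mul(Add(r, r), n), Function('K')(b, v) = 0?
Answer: -97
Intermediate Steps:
Function('U')(h, S) = Mul(-2, h)
Function('F')(r) = Add(7, Mul(-4, r)) (Function('F')(r) = Add(7, Mul(Add(r, r), -2)) = Add(7, Mul(Mul(2, r), -2)) = Add(7, Mul(-4, r)))
Add(Mul(97, Function('F')(Function('U')(Mul(Add(-1, Function('K')(2, -2)), Add(3, -2)), 2))), 0) = Add(Mul(97, Add(7, Mul(-4, Mul(-2, Mul(Add(-1, 0), Add(3, -2)))))), 0) = Add(Mul(97, Add(7, Mul(-4, Mul(-2, Mul(-1, 1))))), 0) = Add(Mul(97, Add(7, Mul(-4, Mul(-2, -1)))), 0) = Add(Mul(97, Add(7, Mul(-4, 2))), 0) = Add(Mul(97, Add(7, -8)), 0) = Add(Mul(97, -1), 0) = Add(-97, 0) = -97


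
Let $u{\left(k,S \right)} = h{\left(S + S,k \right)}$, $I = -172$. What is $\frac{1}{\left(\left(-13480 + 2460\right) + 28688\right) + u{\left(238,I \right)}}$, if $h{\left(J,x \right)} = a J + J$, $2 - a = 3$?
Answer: $\frac{1}{17668} \approx 5.6599 \cdot 10^{-5}$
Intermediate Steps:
$a = -1$ ($a = 2 - 3 = -1$)
$h{\left(J,x \right)} = 0$ ($h{\left(J,x \right)} = - J + J = 0$)
$u{\left(k,S \right)} = 0$
$\frac{1}{\left(\left(-13480 + 2460\right) + 28688\right) + u{\left(238,I \right)}} = \frac{1}{\left(\left(-13480 + 2460\right) + 28688\right) + 0} = \frac{1}{\left(-11020 + 28688\right) + 0} = \frac{1}{17668 + 0} = \frac{1}{17668}$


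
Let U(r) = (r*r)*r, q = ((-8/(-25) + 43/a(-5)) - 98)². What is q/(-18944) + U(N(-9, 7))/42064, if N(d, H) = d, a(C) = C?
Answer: -19099277221/31127360000 ≈ -0.61358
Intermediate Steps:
q = 7059649/625 (q = ((-8/(-25) + 43/(-5)) - 98)² = ((-8*(-1/25) + 43*(-⅕)) - 98)² = ((8/25 - 43/5) - 98)² = (-207/25 - 98)² = (-2657/25)² = 7059649/625 ≈ 11295.)
U(r) = r³ (U(r) = r²*r = r³)
q/(-18944) + U(N(-9, 7))/42064 = (7059649/625)/(-18944) + (-9)³/42064 = (7059649/625)*(-1/18944) - 729*1/42064 = -7059649/11840000 - 729/42064 = -19099277221/31127360000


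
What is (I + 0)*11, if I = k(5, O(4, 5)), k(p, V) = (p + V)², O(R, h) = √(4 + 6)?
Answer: 385 + 110*√10 ≈ 732.85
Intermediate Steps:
O(R, h) = √10
k(p, V) = (V + p)²
I = (5 + √10)² (I = (√10 + 5)² = (5 + √10)² ≈ 66.623)
(I + 0)*11 = ((5 + √10)² + 0)*11 = (5 + √10)²*11 = 11*(5 + √10)²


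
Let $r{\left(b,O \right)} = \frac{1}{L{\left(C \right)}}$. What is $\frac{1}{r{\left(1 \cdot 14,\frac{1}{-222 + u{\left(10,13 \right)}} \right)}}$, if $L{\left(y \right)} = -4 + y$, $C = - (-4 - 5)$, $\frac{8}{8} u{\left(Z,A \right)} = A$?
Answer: $5$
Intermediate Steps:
$u{\left(Z,A \right)} = A$
$C = 9$ ($C = \left(-1\right) \left(-9\right) = 9$)
$r{\left(b,O \right)} = \frac{1}{5}$ ($r{\left(b,O \right)} = \frac{1}{-4 + 9} = \frac{1}{5}$)
$\frac{1}{r{\left(1 \cdot 14,\frac{1}{-222 + u{\left(10,13 \right)}} \right)}} = \frac{1}{\frac{1}{5}} = 5$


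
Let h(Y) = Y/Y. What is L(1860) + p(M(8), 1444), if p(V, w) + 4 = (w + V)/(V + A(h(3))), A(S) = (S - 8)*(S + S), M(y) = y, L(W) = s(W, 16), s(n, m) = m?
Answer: -230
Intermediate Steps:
h(Y) = 1
L(W) = 16
A(S) = 2*S*(-8 + S) (A(S) = (-8 + S)*(2*S) = 2*S*(-8 + S))
p(V, w) = -4 + (V + w)/(-14 + V) (p(V, w) = -4 + (w + V)/(V + 2*1*(-8 + 1)) = -4 + (V + w)/(V + 2*1*(-7)) = -4 + (V + w)/(V - 14) = -4 + (V + w)/(-14 + V))
L(1860) + p(M(8), 1444) = 16 + (56 + 1444 - 3*8)/(-14 + 8) = 16 + (56 + 1444 - 24)/(-6) = 16 - 1/6*1476 = 16 - 246 = -230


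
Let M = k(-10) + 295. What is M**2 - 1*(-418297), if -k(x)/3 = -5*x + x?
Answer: 448922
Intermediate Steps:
k(x) = 12*x (k(x) = -3*(-5*x + x) = -(-12)*x = 12*x)
M = 175 (M = 12*(-10) + 295 = -120 + 295 = 175)
M**2 - 1*(-418297) = 175**2 - 1*(-418297) = 30625 + 418297 = 448922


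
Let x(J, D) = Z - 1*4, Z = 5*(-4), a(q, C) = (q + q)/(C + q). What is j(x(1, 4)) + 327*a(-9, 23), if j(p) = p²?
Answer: 1089/7 ≈ 155.57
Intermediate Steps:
a(q, C) = 2*q/(C + q) (a(q, C) = (2*q)/(C + q) = 2*q/(C + q))
Z = -20
x(J, D) = -24 (x(J, D) = -20 - 1*4 = -20 - 4 = -24)
j(x(1, 4)) + 327*a(-9, 23) = (-24)² + 327*(2*(-9)/(23 - 9)) = 576 + 327*(2*(-9)/14) = 576 + 327*(2*(-9)*(1/14)) = 576 + 327*(-9/7) = 576 - 2943/7 = 1089/7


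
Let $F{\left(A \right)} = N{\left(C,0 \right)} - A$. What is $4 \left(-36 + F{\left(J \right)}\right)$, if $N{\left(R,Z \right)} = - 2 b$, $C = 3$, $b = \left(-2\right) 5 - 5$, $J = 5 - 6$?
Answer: $-20$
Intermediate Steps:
$J = -1$ ($J = 5 - 6 = -1$)
$b = -15$ ($b = -10 - 5 = -15$)
$N{\left(R,Z \right)} = 30$ ($N{\left(R,Z \right)} = \left(-2\right) \left(-15\right) = 30$)
$F{\left(A \right)} = 30 - A$
$4 \left(-36 + F{\left(J \right)}\right) = 4 \left(-36 + \left(30 - -1\right)\right) = 4 \left(-36 + \left(30 + 1\right)\right) = 4 \left(-36 + 31\right) = 4 \left(-5\right) = -20$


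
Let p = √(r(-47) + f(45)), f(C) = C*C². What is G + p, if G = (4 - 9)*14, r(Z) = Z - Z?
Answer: -70 + 135*√5 ≈ 231.87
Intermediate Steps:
r(Z) = 0
G = -70 (G = -5*14 = -70)
f(C) = C³
p = 135*√5 (p = √(0 + 45³) = √(0 + 91125) = √91125 = 135*√5 ≈ 301.87)
G + p = -70 + 135*√5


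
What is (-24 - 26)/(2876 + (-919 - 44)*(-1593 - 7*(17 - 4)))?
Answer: -25/812284 ≈ -3.0777e-5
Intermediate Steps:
(-24 - 26)/(2876 + (-919 - 44)*(-1593 - 7*(17 - 4))) = -50/(2876 - 963*(-1593 - 7*13)) = -50/(2876 - 963*(-1593 - 91)) = -50/(2876 - 963*(-1684)) = -50/(2876 + 1621692) = -50/1624568 = -50*1/1624568 = -25/812284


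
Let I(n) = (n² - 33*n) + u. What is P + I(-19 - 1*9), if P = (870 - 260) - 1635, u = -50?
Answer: 633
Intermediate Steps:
P = -1025 (P = 610 - 1635 = -1025)
I(n) = -50 + n² - 33*n (I(n) = (n² - 33*n) - 50 = -50 + n² - 33*n)
P + I(-19 - 1*9) = -1025 + (-50 + (-19 - 1*9)² - 33*(-19 - 1*9)) = -1025 + (-50 + (-19 - 9)² - 33*(-19 - 9)) = -1025 + (-50 + (-28)² - 33*(-28)) = -1025 + (-50 + 784 + 924) = -1025 + 1658 = 633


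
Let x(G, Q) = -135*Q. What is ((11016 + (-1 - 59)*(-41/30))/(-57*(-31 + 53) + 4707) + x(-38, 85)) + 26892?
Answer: 53245999/3453 ≈ 15420.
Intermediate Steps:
((11016 + (-1 - 59)*(-41/30))/(-57*(-31 + 53) + 4707) + x(-38, 85)) + 26892 = ((11016 + (-1 - 59)*(-41/30))/(-57*(-31 + 53) + 4707) - 135*85) + 26892 = ((11016 - (-2460)/30)/(-57*22 + 4707) - 11475) + 26892 = ((11016 - 60*(-41/30))/(-1254 + 4707) - 11475) + 26892 = ((11016 + 82)/3453 - 11475) + 26892 = (11098*(1/3453) - 11475) + 26892 = (11098/3453 - 11475) + 26892 = -39612077/3453 + 26892 = 53245999/3453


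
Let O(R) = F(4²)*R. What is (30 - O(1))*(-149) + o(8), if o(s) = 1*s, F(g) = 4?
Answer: -3866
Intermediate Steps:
o(s) = s
O(R) = 4*R
(30 - O(1))*(-149) + o(8) = (30 - 4)*(-149) + 8 = 26*(-149) + 8 = -3874 + 8 = -3866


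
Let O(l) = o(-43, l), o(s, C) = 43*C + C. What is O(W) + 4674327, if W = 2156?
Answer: 4769191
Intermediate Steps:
o(s, C) = 44*C
O(l) = 44*l
O(W) + 4674327 = 44*2156 + 4674327 = 94864 + 4674327 = 4769191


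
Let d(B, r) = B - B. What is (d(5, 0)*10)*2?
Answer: 0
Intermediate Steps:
d(B, r) = 0
(d(5, 0)*10)*2 = (0*10)*2 = 0*2 = 0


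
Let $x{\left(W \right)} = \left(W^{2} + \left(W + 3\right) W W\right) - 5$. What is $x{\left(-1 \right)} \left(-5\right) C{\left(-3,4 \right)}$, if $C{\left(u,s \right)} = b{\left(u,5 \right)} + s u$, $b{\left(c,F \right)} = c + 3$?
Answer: $-120$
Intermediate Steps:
$b{\left(c,F \right)} = 3 + c$
$C{\left(u,s \right)} = 3 + u + s u$ ($C{\left(u,s \right)} = \left(3 + u\right) + s u = 3 + u + s u$)
$x{\left(W \right)} = -5 + W^{2} + W^{2} \left(3 + W\right)$ ($x{\left(W \right)} = \left(W^{2} + \left(3 + W\right) W W\right) - 5 = \left(W^{2} + W \left(3 + W\right) W\right) - 5 = \left(W^{2} + W^{2} \left(3 + W\right)\right) - 5 = -5 + W^{2} + W^{2} \left(3 + W\right)$)
$x{\left(-1 \right)} \left(-5\right) C{\left(-3,4 \right)} = \left(-5 + \left(-1\right)^{3} + 4 \left(-1\right)^{2}\right) \left(-5\right) \left(3 - 3 + 4 \left(-3\right)\right) = \left(-5 - 1 + 4 \cdot 1\right) \left(-5\right) \left(3 - 3 - 12\right) = \left(-5 - 1 + 4\right) \left(-5\right) \left(-12\right) = \left(-2\right) \left(-5\right) \left(-12\right) = 10 \left(-12\right) = -120$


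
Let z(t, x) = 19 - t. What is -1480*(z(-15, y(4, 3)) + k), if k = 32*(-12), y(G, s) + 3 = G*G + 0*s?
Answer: 518000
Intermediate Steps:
y(G, s) = -3 + G² (y(G, s) = -3 + (G*G + 0*s) = -3 + (G² + 0) = -3 + G²)
k = -384
-1480*(z(-15, y(4, 3)) + k) = -1480*((19 - 1*(-15)) - 384) = -1480*((19 + 15) - 384) = -1480*(34 - 384) = -1480*(-350) = 518000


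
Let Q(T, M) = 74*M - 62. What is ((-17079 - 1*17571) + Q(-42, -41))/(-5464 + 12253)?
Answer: -12582/2263 ≈ -5.5599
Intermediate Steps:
Q(T, M) = -62 + 74*M
((-17079 - 1*17571) + Q(-42, -41))/(-5464 + 12253) = ((-17079 - 1*17571) + (-62 + 74*(-41)))/(-5464 + 12253) = ((-17079 - 17571) + (-62 - 3034))/6789 = (-34650 - 3096)*(1/6789) = -37746*1/6789 = -12582/2263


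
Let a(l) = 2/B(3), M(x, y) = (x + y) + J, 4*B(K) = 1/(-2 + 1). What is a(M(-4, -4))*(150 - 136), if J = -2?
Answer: -112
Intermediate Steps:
B(K) = -¼ (B(K) = 1/(4*(-2 + 1)) = (¼)/(-1) = (¼)*(-1) = -¼)
M(x, y) = -2 + x + y (M(x, y) = (x + y) - 2 = -2 + x + y)
a(l) = -8 (a(l) = 2/(-¼) = 2*(-4) = -8)
a(M(-4, -4))*(150 - 136) = -8*(150 - 136) = -8*14 = -112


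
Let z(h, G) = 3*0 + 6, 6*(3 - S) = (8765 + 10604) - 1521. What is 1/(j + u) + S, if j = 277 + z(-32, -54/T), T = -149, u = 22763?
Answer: -22828343/7682 ≈ -2971.7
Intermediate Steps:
S = -8915/3 (S = 3 - ((8765 + 10604) - 1521)/6 = 3 - (19369 - 1521)/6 = 3 - ⅙*17848 = 3 - 8924/3 = -8915/3 ≈ -2971.7)
z(h, G) = 6 (z(h, G) = 0 + 6 = 6)
j = 283 (j = 277 + 6 = 283)
1/(j + u) + S = 1/(283 + 22763) - 8915/3 = 1/23046 - 8915/3 = -22828343/7682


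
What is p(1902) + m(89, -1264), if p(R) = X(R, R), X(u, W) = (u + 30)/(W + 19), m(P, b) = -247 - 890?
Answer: -2182245/1921 ≈ -1136.0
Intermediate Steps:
m(P, b) = -1137
X(u, W) = (30 + u)/(19 + W)
p(R) = (30 + R)/(19 + R)
p(1902) + m(89, -1264) = (30 + 1902)/(19 + 1902) - 1137 = 1932/1921 - 1137 = -2182245/1921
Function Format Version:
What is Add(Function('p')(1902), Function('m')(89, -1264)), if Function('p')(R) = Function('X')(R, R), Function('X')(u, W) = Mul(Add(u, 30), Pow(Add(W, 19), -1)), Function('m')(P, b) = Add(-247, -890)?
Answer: Rational(-2182245, 1921) ≈ -1136.0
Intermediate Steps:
Function('m')(P, b) = -1137
Function('X')(u, W) = Mul(Pow(Add(19, W), -1), Add(30, u)) (Function('X')(u, W) = Mul(Add(30, u), Pow(Add(19, W), -1)) = Mul(Pow(Add(19, W), -1), Add(30, u)))
Function('p')(R) = Mul(Pow(Add(19, R), -1), Add(30, R))
Add(Function('p')(1902), Function('m')(89, -1264)) = Add(Mul(Pow(Add(19, 1902), -1), Add(30, 1902)), -1137) = Add(Mul(Pow(1921, -1), 1932), -1137) = Add(Mul(Rational(1, 1921), 1932), -1137) = Add(Rational(1932, 1921), -1137) = Rational(-2182245, 1921)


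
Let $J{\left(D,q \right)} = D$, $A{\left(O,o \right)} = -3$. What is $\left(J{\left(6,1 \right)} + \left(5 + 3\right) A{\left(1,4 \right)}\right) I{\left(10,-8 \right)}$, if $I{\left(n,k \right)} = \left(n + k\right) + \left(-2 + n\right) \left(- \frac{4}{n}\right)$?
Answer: $\frac{108}{5} \approx 21.6$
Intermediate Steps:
$I{\left(n,k \right)} = k + n - \frac{4 \left(-2 + n\right)}{n}$ ($I{\left(n,k \right)} = \left(k + n\right) - \frac{4 \left(-2 + n\right)}{n} = k + n - \frac{4 \left(-2 + n\right)}{n}$)
$\left(J{\left(6,1 \right)} + \left(5 + 3\right) A{\left(1,4 \right)}\right) I{\left(10,-8 \right)} = \left(6 + \left(5 + 3\right) \left(-3\right)\right) \left(-4 - 8 + 10 + \frac{8}{10}\right) = \left(6 + 8 \left(-3\right)\right) \left(-4 - 8 + 10 + 8 \cdot \frac{1}{10}\right) = \left(6 - 24\right) \left(-4 - 8 + 10 + \frac{4}{5}\right) = \left(-18\right) \left(- \frac{6}{5}\right) = \frac{108}{5}$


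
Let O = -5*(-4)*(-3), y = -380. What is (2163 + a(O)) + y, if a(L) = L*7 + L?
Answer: 1303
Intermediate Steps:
O = -60 (O = 20*(-3) = -60)
a(L) = 8*L (a(L) = 7*L + L = 8*L)
(2163 + a(O)) + y = (2163 + 8*(-60)) - 380 = (2163 - 480) - 380 = 1683 - 380 = 1303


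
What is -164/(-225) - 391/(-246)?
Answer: 42773/18450 ≈ 2.3183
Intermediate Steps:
-164/(-225) - 391/(-246) = -164*(-1/225) - 391*(-1/246) = 164/225 + 391/246 = 42773/18450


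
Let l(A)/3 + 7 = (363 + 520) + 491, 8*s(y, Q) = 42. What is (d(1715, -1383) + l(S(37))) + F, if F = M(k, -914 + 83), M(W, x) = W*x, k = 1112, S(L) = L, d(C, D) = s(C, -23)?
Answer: -3679863/4 ≈ -9.1997e+5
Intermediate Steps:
s(y, Q) = 21/4 (s(y, Q) = (⅛)*42 = 21/4)
d(C, D) = 21/4
l(A) = 4101 (l(A) = -21 + 3*((363 + 520) + 491) = -21 + 3*(883 + 491) = -21 + 3*1374 = -21 + 4122 = 4101)
F = -924072 (F = 1112*(-914 + 83) = 1112*(-831) = -924072)
(d(1715, -1383) + l(S(37))) + F = (21/4 + 4101) - 924072 = 16425/4 - 924072 = -3679863/4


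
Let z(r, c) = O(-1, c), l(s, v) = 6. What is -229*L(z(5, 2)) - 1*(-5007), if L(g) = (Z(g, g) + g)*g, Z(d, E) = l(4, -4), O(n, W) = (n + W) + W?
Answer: -1176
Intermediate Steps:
O(n, W) = n + 2*W (O(n, W) = (W + n) + W = n + 2*W)
z(r, c) = -1 + 2*c
Z(d, E) = 6
L(g) = g*(6 + g) (L(g) = (6 + g)*g = g*(6 + g))
-229*L(z(5, 2)) - 1*(-5007) = -229*(-1 + 2*2)*(6 + (-1 + 2*2)) - 1*(-5007) = -229*(-1 + 4)*(6 + (-1 + 4)) + 5007 = -687*(6 + 3) + 5007 = -687*9 + 5007 = -229*27 + 5007 = -6183 + 5007 = -1176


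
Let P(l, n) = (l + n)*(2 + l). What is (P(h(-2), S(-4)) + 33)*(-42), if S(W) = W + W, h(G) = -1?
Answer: -1008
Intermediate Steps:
S(W) = 2*W
P(l, n) = (2 + l)*(l + n)
(P(h(-2), S(-4)) + 33)*(-42) = (((-1)**2 + 2*(-1) + 2*(2*(-4)) - 2*(-4)) + 33)*(-42) = ((1 - 2 + 2*(-8) - 1*(-8)) + 33)*(-42) = ((1 - 2 - 16 + 8) + 33)*(-42) = (-9 + 33)*(-42) = 24*(-42) = -1008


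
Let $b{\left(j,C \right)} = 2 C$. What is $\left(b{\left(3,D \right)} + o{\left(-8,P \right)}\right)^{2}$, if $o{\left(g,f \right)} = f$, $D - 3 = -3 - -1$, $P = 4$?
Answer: $36$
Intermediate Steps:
$D = 1$ ($D = 3 - 2 = 1$)
$\left(b{\left(3,D \right)} + o{\left(-8,P \right)}\right)^{2} = \left(2 \cdot 1 + 4\right)^{2} = \left(2 + 4\right)^{2} = 6^{2} = 36$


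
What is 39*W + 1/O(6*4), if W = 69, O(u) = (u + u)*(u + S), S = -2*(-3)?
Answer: 3875041/1440 ≈ 2691.0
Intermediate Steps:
S = 6
O(u) = 2*u*(6 + u) (O(u) = (u + u)*(u + 6) = (2*u)*(6 + u) = 2*u*(6 + u))
39*W + 1/O(6*4) = 39*69 + 1/(2*(6*4)*(6 + 6*4)) = 2691 + 1/(2*24*(6 + 24)) = 2691 + 1/(2*24*30) = 2691 + 1/1440 = 3875041/1440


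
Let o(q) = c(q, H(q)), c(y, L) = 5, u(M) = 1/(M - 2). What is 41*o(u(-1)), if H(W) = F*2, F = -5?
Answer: 205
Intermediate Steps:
u(M) = 1/(-2 + M)
H(W) = -10 (H(W) = -5*2 = -10)
o(q) = 5
41*o(u(-1)) = 41*5 = 205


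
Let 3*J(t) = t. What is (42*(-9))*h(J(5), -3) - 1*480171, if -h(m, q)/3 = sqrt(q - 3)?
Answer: -480171 + 1134*I*sqrt(6) ≈ -4.8017e+5 + 2777.7*I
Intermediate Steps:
J(t) = t/3
h(m, q) = -3*sqrt(-3 + q) (h(m, q) = -3*sqrt(q - 3) = -3*sqrt(-3 + q))
(42*(-9))*h(J(5), -3) - 1*480171 = (42*(-9))*(-3*sqrt(-3 - 3)) - 1*480171 = -(-1134)*sqrt(-6) - 480171 = -(-1134)*I*sqrt(6) - 480171 = 1134*I*sqrt(6) - 480171 = -480171 + 1134*I*sqrt(6)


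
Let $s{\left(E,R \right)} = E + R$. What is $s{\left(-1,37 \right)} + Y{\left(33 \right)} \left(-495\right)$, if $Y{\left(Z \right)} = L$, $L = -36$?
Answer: $17856$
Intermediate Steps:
$Y{\left(Z \right)} = -36$
$s{\left(-1,37 \right)} + Y{\left(33 \right)} \left(-495\right) = \left(-1 + 37\right) - -17820 = 36 + 17820 = 17856$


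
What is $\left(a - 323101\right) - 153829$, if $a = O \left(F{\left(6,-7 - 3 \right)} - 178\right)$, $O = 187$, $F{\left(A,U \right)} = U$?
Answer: $-512086$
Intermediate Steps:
$a = -35156$ ($a = 187 \left(\left(-7 - 3\right) - 178\right) = 187 \left(-10 - 178\right) = 187 \left(-188\right) = -35156$)
$\left(a - 323101\right) - 153829 = \left(-35156 - 323101\right) - 153829 = -358257 - 153829 = -512086$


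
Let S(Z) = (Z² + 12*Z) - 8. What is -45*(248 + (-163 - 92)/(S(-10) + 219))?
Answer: -2120085/191 ≈ -11100.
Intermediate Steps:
S(Z) = -8 + Z² + 12*Z
-45*(248 + (-163 - 92)/(S(-10) + 219)) = -45*(248 + (-163 - 92)/((-8 + (-10)² + 12*(-10)) + 219)) = -45*(248 - 255/((-8 + 100 - 120) + 219)) = -45*(248 - 255/(-28 + 219)) = -45*(248 - 255/191) = -45*47113/191 = -2120085/191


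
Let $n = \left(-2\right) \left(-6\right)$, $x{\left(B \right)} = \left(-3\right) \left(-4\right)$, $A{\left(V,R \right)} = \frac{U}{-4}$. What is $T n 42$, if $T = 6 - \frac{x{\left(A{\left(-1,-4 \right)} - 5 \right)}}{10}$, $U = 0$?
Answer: $\frac{12096}{5} \approx 2419.2$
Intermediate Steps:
$A{\left(V,R \right)} = 0$ ($A{\left(V,R \right)} = \frac{0}{-4} = 0 \left(- \frac{1}{4}\right) = 0$)
$x{\left(B \right)} = 12$
$T = \frac{24}{5}$ ($T = 6 - \frac{12}{10} = 6 - 12 \cdot \frac{1}{10} = 6 - \frac{6}{5} = \frac{24}{5} \approx 4.8$)
$n = 12$
$T n 42 = \frac{24}{5} \cdot 12 \cdot 42 = \frac{288}{5} \cdot 42 = \frac{12096}{5}$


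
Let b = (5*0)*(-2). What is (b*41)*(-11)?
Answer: 0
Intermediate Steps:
b = 0 (b = 0*(-2) = 0)
(b*41)*(-11) = (0*41)*(-11) = 0*(-11) = 0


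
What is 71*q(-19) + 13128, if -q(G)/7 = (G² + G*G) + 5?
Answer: -348191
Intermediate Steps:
q(G) = -35 - 14*G² (q(G) = -7*((G² + G*G) + 5) = -7*((G² + G²) + 5) = -7*(2*G² + 5) = -7*(5 + 2*G²) = -35 - 14*G²)
71*q(-19) + 13128 = 71*(-35 - 14*(-19)²) + 13128 = 71*(-35 - 14*361) + 13128 = 71*(-35 - 5054) + 13128 = 71*(-5089) + 13128 = -361319 + 13128 = -348191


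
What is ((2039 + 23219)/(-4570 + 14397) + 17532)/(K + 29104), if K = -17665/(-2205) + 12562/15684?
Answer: 198637049403828/329798965349755 ≈ 0.60230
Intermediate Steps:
K = 10158569/1152774 (K = -17665*(-1/2205) + 12562*(1/15684) = 3533/441 + 6281/7842 = 10158569/1152774 ≈ 8.8123)
((2039 + 23219)/(-4570 + 14397) + 17532)/(K + 29104) = ((2039 + 23219)/(-4570 + 14397) + 17532)/(10158569/1152774 + 29104) = (25258/9827 + 17532)/(33560493065/1152774) = (25258*(1/9827) + 17532)*(1152774/33560493065) = (25258/9827 + 17532)*(1152774/33560493065) = (172312222/9827)*(1152774/33560493065) = 198637049403828/329798965349755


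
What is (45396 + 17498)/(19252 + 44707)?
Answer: 62894/63959 ≈ 0.98335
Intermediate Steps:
(45396 + 17498)/(19252 + 44707) = 62894/63959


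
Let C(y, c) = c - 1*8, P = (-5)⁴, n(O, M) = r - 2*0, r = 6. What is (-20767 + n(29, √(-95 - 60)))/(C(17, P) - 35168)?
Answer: 20761/34551 ≈ 0.60088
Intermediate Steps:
n(O, M) = 6 (n(O, M) = 6 - 2*0 = 6 + 0 = 6)
P = 625
C(y, c) = -8 + c (C(y, c) = c - 8 = -8 + c)
(-20767 + n(29, √(-95 - 60)))/(C(17, P) - 35168) = (-20767 + 6)/((-8 + 625) - 35168) = -20761/(617 - 35168) = -20761/(-34551) = -20761*(-1/34551) = 20761/34551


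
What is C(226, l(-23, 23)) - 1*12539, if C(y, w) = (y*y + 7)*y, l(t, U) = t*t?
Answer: 11532219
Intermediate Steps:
l(t, U) = t²
C(y, w) = y*(7 + y²) (C(y, w) = (y² + 7)*y = (7 + y²)*y = y*(7 + y²))
C(226, l(-23, 23)) - 1*12539 = 226*(7 + 226²) - 1*12539 = 226*(7 + 51076) - 12539 = 226*51083 - 12539 = 11544758 - 12539 = 11532219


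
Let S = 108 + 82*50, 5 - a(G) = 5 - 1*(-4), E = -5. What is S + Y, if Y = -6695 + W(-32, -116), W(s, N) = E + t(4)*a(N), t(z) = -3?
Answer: -2480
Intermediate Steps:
a(G) = -4 (a(G) = 5 - (5 - 1*(-4)) = 5 - (5 + 4) = 5 - 1*9 = 5 - 9 = -4)
S = 4208 (S = 108 + 4100 = 4208)
W(s, N) = 7 (W(s, N) = -5 - 3*(-4) = -5 + 12 = 7)
Y = -6688 (Y = -6695 + 7 = -6688)
S + Y = 4208 - 6688 = -2480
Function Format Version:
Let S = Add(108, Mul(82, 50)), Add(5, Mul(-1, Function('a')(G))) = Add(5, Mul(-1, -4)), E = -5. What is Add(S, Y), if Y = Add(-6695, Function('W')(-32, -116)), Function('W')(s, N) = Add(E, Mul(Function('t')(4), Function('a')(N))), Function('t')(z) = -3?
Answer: -2480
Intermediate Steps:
Function('a')(G) = -4 (Function('a')(G) = Add(5, Mul(-1, Add(5, Mul(-1, -4)))) = Add(5, Mul(-1, Add(5, 4))) = Add(5, Mul(-1, 9)) = Add(5, -9) = -4)
S = 4208 (S = Add(108, 4100) = 4208)
Function('W')(s, N) = 7 (Function('W')(s, N) = Add(-5, Mul(-3, -4)) = Add(-5, 12) = 7)
Y = -6688 (Y = Add(-6695, 7) = -6688)
Add(S, Y) = Add(4208, -6688) = -2480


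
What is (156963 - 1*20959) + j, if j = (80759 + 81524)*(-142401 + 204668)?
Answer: 10105011565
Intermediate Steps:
j = 10104875561 (j = 162283*62267 = 10104875561)
(156963 - 1*20959) + j = (156963 - 1*20959) + 10104875561 = (156963 - 20959) + 10104875561 = 136004 + 10104875561 = 10105011565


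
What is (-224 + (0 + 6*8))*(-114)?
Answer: 20064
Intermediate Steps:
(-224 + (0 + 6*8))*(-114) = (-224 + (0 + 48))*(-114) = (-224 + 48)*(-114) = -176*(-114) = 20064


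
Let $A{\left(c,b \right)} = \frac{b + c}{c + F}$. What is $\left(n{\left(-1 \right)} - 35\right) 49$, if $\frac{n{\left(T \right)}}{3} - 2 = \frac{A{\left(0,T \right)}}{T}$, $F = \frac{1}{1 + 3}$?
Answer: $-833$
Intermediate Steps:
$F = \frac{1}{4} \approx 0.25$
$A{\left(c,b \right)} = \frac{b + c}{\frac{1}{4} + c}$ ($A{\left(c,b \right)} = \frac{b + c}{c + \frac{1}{4}} = \frac{b + c}{\frac{1}{4} + c}$)
$n{\left(T \right)} = 18$ ($n{\left(T \right)} = 6 + 3 \frac{4 \frac{1}{1 + 4 \cdot 0} \left(T + 0\right)}{T} = 6 + 3 \frac{4 \frac{1}{1 + 0} T}{T} = 6 + 3 \frac{4 \cdot 1^{-1} T}{T} = 6 + 3 \frac{4 \cdot 1 T}{T} = 6 + 3 \frac{4 T}{T} = 6 + 3 \cdot 4 = 6 + 12 = 18$)
$\left(n{\left(-1 \right)} - 35\right) 49 = \left(18 - 35\right) 49 = \left(-17\right) 49 = -833$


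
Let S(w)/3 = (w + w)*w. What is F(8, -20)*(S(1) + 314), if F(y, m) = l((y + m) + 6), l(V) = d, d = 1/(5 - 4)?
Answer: 320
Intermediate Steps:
d = 1 (d = 1/1 = 1)
l(V) = 1
F(y, m) = 1
S(w) = 6*w² (S(w) = 3*((w + w)*w) = 3*((2*w)*w) = 3*(2*w²) = 6*w²)
F(8, -20)*(S(1) + 314) = 1*(6*1² + 314) = 1*(6*1 + 314) = 1*(6 + 314) = 1*320 = 320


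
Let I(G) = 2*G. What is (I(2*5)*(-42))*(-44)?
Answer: 36960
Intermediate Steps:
(I(2*5)*(-42))*(-44) = ((2*(2*5))*(-42))*(-44) = ((2*10)*(-42))*(-44) = (20*(-42))*(-44) = -840*(-44) = 36960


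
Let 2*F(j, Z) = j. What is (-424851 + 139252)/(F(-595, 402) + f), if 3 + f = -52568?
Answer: 571198/105737 ≈ 5.4021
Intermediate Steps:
f = -52571 (f = -3 - 52568 = -52571)
F(j, Z) = j/2
(-424851 + 139252)/(F(-595, 402) + f) = (-424851 + 139252)/((½)*(-595) - 52571) = -285599/(-595/2 - 52571) = -285599/(-105737/2) = -285599*(-2/105737) = 571198/105737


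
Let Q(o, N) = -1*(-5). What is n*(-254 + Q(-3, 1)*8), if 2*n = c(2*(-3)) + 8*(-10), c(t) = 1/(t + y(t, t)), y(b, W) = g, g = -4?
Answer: 85707/10 ≈ 8570.7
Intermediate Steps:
y(b, W) = -4
Q(o, N) = 5
c(t) = 1/(-4 + t) (c(t) = 1/(t - 4) = 1/(-4 + t))
n = -801/20 (n = (1/(-4 + 2*(-3)) + 8*(-10))/2 = (1/(-4 - 6) - 80)/2 = (1/(-10) - 80)/2 = (-1/10 - 80)/2 = (1/2)*(-801/10) = -801/20 ≈ -40.050)
n*(-254 + Q(-3, 1)*8) = -801*(-254 + 5*8)/20 = -801*(-254 + 40)/20 = -801/20*(-214) = 85707/10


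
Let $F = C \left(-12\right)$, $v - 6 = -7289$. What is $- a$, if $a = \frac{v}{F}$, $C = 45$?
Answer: $- \frac{7283}{540} \approx -13.487$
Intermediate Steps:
$v = -7283$ ($v = 6 - 7289 = -7283$)
$F = -540$ ($F = 45 \left(-12\right) = -540$)
$a = \frac{7283}{540}$ ($a = - \frac{7283}{-540} = \left(-7283\right) \left(- \frac{1}{540}\right) = \frac{7283}{540} \approx 13.487$)
$- a = \left(-1\right) \frac{7283}{540} = - \frac{7283}{540}$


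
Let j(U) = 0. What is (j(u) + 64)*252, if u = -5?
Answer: 16128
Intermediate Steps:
(j(u) + 64)*252 = (0 + 64)*252 = 64*252 = 16128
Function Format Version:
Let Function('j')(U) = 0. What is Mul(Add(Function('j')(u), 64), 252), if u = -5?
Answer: 16128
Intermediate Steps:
Mul(Add(Function('j')(u), 64), 252) = Mul(Add(0, 64), 252) = Mul(64, 252) = 16128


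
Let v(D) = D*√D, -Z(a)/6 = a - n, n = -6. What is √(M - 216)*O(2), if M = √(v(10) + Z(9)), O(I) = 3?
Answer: 3*√(-216 + √10*√(-9 + √10)) ≈ 0.77968 + 44.098*I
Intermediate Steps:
Z(a) = -36 - 6*a (Z(a) = -6*(a - 1*(-6)) = -6*(a + 6) = -6*(6 + a) = -36 - 6*a)
v(D) = D^(3/2)
M = √(-90 + 10*√10) (M = √(10^(3/2) + (-36 - 6*9)) = √(10*√10 + (-36 - 54)) = √(10*√10 - 90) = √(-90 + 10*√10) ≈ 7.6405*I)
√(M - 216)*O(2) = √(√(-90 + 10*√10) - 216)*3 = √(-216 + √(-90 + 10*√10))*3 = 3*√(-216 + √(-90 + 10*√10))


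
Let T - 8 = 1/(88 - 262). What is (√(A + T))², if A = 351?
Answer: 62465/174 ≈ 358.99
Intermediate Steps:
T = 1391/174 (T = 8 + 1/(88 - 262) = 8 + 1/(-174) = 8 - 1/174 = 1391/174 ≈ 7.9943)
(√(A + T))² = (√(351 + 1391/174))² = (√(62465/174))² = (31*√11310/174)² = 62465/174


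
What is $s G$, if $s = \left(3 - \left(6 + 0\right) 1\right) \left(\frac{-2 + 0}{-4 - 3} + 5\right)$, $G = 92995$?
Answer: $-1474635$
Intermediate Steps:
$s = - \frac{111}{7}$ ($s = \left(3 - 6 \cdot 1\right) \left(- \frac{2}{-7} + 5\right) = \left(3 - 6\right) \left(\left(-2\right) \left(- \frac{1}{7}\right) + 5\right) = \left(3 - 6\right) \left(\frac{2}{7} + 5\right) = \left(-3\right) \frac{37}{7} = - \frac{111}{7} \approx -15.857$)
$s G = \left(- \frac{111}{7}\right) 92995 = -1474635$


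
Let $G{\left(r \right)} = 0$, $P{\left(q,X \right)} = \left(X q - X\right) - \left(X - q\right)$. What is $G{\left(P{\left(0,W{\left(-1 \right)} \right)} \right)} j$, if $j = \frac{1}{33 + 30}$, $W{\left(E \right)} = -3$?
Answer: $0$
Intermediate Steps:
$P{\left(q,X \right)} = q - 2 X + X q$ ($P{\left(q,X \right)} = \left(- X + X q\right) - \left(X - q\right) = q - 2 X + X q$)
$j = \frac{1}{63} \approx 0.015873$
$G{\left(P{\left(0,W{\left(-1 \right)} \right)} \right)} j = 0 \cdot \frac{1}{63} = 0$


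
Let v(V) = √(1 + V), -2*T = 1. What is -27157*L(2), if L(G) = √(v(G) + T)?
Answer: -27157*√(-2 + 4*√3)/2 ≈ -30144.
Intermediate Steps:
T = -½ (T = -½*1 = -½ ≈ -0.50000)
L(G) = √(-½ + √(1 + G)) (L(G) = √(√(1 + G) - ½) = √(-½ + √(1 + G)))
-27157*L(2) = -27157*√(-2 + 4*√(1 + 2))/2 = -27157*√(-2 + 4*√3)/2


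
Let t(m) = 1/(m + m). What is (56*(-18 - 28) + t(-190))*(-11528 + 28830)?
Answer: -8468299531/190 ≈ -4.4570e+7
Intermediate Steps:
t(m) = 1/(2*m)
(56*(-18 - 28) + t(-190))*(-11528 + 28830) = (56*(-18 - 28) + (½)/(-190))*(-11528 + 28830) = (56*(-46) + (½)*(-1/190))*17302 = (-2576 - 1/380)*17302 = -978881/380*17302 = -8468299531/190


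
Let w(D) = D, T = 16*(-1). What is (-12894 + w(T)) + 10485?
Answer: -2425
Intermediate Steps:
T = -16
(-12894 + w(T)) + 10485 = (-12894 - 16) + 10485 = -12910 + 10485 = -2425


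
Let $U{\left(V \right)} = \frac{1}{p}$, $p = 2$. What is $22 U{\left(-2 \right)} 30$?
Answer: $330$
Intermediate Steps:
$U{\left(V \right)} = \frac{1}{2}$
$22 U{\left(-2 \right)} 30 = 22 \cdot \frac{1}{2} \cdot 30 = 11 \cdot 30 = 330$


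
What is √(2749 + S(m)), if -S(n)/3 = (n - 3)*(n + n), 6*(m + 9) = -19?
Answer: √59106/6 ≈ 40.520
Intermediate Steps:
m = -73/6 (m = -9 + (⅙)*(-19) = -9 - 19/6 = -73/6 ≈ -12.167)
S(n) = -6*n*(-3 + n) (S(n) = -3*(n - 3)*(n + n) = -3*(-3 + n)*2*n = -6*n*(-3 + n))
√(2749 + S(m)) = √(2749 + 6*(-73/6)*(3 - 1*(-73/6))) = √(2749 + 6*(-73/6)*(3 + 73/6)) = √(2749 + 6*(-73/6)*(91/6)) = √(2749 - 6643/6) = √(9851/6) = √59106/6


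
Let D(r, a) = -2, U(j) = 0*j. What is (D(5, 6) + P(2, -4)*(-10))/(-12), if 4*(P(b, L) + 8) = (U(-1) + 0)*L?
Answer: -13/2 ≈ -6.5000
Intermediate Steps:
U(j) = 0
P(b, L) = -8 (P(b, L) = -8 + ((0 + 0)*L)/4 = -8 + (0*L)/4 = -8 + (¼)*0 = -8 + 0 = -8)
(D(5, 6) + P(2, -4)*(-10))/(-12) = (-2 - 8*(-10))/(-12) = (-2 + 80)*(-1/12) = 78*(-1/12) = -13/2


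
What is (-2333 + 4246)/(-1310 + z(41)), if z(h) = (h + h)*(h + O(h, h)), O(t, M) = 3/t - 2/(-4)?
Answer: 1913/2099 ≈ 0.91139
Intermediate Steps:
O(t, M) = ½ + 3/t (O(t, M) = 3/t - 2*(-¼) = 3/t + ½ = ½ + 3/t)
z(h) = 2*h*(h + (6 + h)/(2*h)) (z(h) = (h + h)*(h + (6 + h)/(2*h)) = (2*h)*(h + (6 + h)/(2*h)) = 2*h*(h + (6 + h)/(2*h)))
(-2333 + 4246)/(-1310 + z(41)) = (-2333 + 4246)/(-1310 + (6 + 41 + 2*41²)) = 1913/(-1310 + (6 + 41 + 2*1681)) = 1913/(-1310 + (6 + 41 + 3362)) = 1913/(-1310 + 3409) = 1913/2099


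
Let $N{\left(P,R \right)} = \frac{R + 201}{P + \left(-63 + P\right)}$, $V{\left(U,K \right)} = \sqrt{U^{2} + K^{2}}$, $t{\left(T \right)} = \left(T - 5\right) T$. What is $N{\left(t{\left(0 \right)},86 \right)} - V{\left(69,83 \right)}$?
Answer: $- \frac{41}{9} - 5 \sqrt{466} \approx -112.49$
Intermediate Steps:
$t{\left(T \right)} = T \left(-5 + T\right)$ ($t{\left(T \right)} = \left(-5 + T\right) T = T \left(-5 + T\right)$)
$V{\left(U,K \right)} = \sqrt{K^{2} + U^{2}}$
$N{\left(P,R \right)} = \frac{201 + R}{-63 + 2 P}$
$N{\left(t{\left(0 \right)},86 \right)} - V{\left(69,83 \right)} = \frac{201 + 86}{-63 + 2 \cdot 0 \left(-5 + 0\right)} - \sqrt{83^{2} + 69^{2}} = \frac{1}{-63 + 2 \cdot 0 \left(-5\right)} 287 - \sqrt{6889 + 4761} = \frac{1}{-63 + 2 \cdot 0} \cdot 287 - \sqrt{11650} = \frac{1}{-63 + 0} \cdot 287 - 5 \sqrt{466} = \frac{1}{-63} \cdot 287 - 5 \sqrt{466} = \left(- \frac{1}{63}\right) 287 - 5 \sqrt{466} = - \frac{41}{9} - 5 \sqrt{466}$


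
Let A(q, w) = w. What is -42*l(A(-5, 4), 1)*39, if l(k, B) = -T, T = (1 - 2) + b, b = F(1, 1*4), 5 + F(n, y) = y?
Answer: -3276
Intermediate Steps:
F(n, y) = -5 + y
b = -1 (b = -5 + 1*4 = -5 + 4 = -1)
T = -2 (T = (1 - 2) - 1 = -1 - 1 = -2)
l(k, B) = 2 (l(k, B) = -1*(-2) = 2)
-42*l(A(-5, 4), 1)*39 = -42*2*39 = -84*39 = -3276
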